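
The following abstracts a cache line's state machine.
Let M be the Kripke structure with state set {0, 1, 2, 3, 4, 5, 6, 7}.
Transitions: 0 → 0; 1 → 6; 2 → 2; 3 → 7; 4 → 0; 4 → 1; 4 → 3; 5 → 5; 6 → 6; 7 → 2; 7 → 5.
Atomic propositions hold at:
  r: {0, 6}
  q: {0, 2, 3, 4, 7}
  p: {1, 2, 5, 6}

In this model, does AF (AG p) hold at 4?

No

AG p: greatest fixpoint, start Z0 = {1, 2, 5, 6}, keep only states in Sat with every successor in Z. Already a fixed point.
Sat(AG p) = {1, 2, 5, 6}
AF (AG p): least fixpoint, start Z0 = {1, 2, 5, 6}, add states with every successor in Z. Z1 = {1, 2, 5, 6, 7}; Z2 = {1, 2, 3, 5, 6, 7}; fixed.
Sat(AF (AG p)) = {1, 2, 3, 5, 6, 7}
4 ∉ Sat(AF (AG p)) = {1, 2, 3, 5, 6, 7}, so the formula does not hold at 4.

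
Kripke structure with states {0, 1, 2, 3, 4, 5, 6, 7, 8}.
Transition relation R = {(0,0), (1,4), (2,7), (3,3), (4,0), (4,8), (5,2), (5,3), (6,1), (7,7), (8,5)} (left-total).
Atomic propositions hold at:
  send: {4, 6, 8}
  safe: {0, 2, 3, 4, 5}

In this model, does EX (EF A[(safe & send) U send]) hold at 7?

Sat(safe & send) = {4}
A[(safe & send) U send]: least fixpoint, start Z0 = Sat(send) = {4, 6, 8}, add states in Sat(safe & send) with every successor in Z. Already a fixed point.
Sat(A[(safe & send) U send]) = {4, 6, 8}
EF A[(safe & send) U send]: least fixpoint, start Z0 = {4, 6, 8}, add states with some successor in Z. Z1 = {1, 4, 6, 8}; fixed.
Sat(EF A[(safe & send) U send]) = {1, 4, 6, 8}
Sat(EX (EF A[(safe & send) U send])) = {s : some successor in {1, 4, 6, 8}} = {1, 4, 6}
7 ∉ Sat(EX (EF A[(safe & send) U send])) = {1, 4, 6}, so the formula does not hold at 7.

No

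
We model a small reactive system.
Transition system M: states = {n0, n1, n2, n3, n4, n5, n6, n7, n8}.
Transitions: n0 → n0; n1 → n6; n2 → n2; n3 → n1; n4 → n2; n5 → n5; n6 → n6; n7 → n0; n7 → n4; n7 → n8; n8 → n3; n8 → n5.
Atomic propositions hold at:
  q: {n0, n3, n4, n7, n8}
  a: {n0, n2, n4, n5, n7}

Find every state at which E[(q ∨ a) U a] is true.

{n0, n2, n4, n5, n7, n8}

Sat(q ∨ a) = {n0, n2, n3, n4, n5, n7, n8}
E[(q ∨ a) U a]: least fixpoint, start Z0 = Sat(a) = {n0, n2, n4, n5, n7}, add states in Sat(q ∨ a) with some successor in Z. Z1 = {n0, n2, n4, n5, n7, n8}; fixed.
Sat(E[(q ∨ a) U a]) = {n0, n2, n4, n5, n7, n8}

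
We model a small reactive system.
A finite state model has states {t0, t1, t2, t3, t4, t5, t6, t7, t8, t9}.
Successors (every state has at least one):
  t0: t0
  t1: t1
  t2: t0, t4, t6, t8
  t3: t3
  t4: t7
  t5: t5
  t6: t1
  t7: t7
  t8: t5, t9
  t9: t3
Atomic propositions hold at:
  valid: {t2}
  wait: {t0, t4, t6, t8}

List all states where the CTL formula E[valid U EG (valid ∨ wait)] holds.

{t0, t2}

Sat(valid ∨ wait) = {t0, t2, t4, t6, t8}
EG (valid ∨ wait): greatest fixpoint, start Z0 = {t0, t2, t4, t6, t8}, keep only states in Sat with some successor in Z. Z1 = {t0, t2}; fixed.
Sat(EG (valid ∨ wait)) = {t0, t2}
E[valid U EG (valid ∨ wait)]: least fixpoint, start Z0 = Sat(EG (valid ∨ wait)) = {t0, t2}, add states in Sat(valid) with some successor in Z. Already a fixed point.
Sat(E[valid U EG (valid ∨ wait)]) = {t0, t2}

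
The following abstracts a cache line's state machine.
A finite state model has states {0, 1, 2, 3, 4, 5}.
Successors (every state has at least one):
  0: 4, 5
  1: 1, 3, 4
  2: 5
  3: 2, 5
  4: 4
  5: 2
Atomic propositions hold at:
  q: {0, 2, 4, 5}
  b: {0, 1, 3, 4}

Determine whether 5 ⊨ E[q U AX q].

Yes

Sat(AX q) = {s : every successor in {0, 2, 4, 5}} = {0, 2, 3, 4, 5}
E[q U AX q]: least fixpoint, start Z0 = Sat(AX q) = {0, 2, 3, 4, 5}, add states in Sat(q) with some successor in Z. Already a fixed point.
Sat(E[q U AX q]) = {0, 2, 3, 4, 5}
5 ∈ Sat(E[q U AX q]) = {0, 2, 3, 4, 5}, so the formula holds at 5.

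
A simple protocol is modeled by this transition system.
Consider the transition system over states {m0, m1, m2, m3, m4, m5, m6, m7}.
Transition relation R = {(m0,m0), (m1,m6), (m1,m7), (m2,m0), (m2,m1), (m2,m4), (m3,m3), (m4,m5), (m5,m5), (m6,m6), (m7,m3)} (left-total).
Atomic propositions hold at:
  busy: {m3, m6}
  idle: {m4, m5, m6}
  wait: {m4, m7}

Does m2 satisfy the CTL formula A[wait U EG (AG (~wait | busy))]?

No

Sat(~wait) = {m0, m1, m2, m3, m5, m6}
Sat(~wait | busy) = {m0, m1, m2, m3, m5, m6}
AG (~wait | busy): greatest fixpoint, start Z0 = {m0, m1, m2, m3, m5, m6}, keep only states in Sat with every successor in Z. Z1 = {m0, m3, m5, m6}; fixed.
Sat(AG (~wait | busy)) = {m0, m3, m5, m6}
EG (AG (~wait | busy)): greatest fixpoint, start Z0 = {m0, m3, m5, m6}, keep only states in Sat with some successor in Z. Already a fixed point.
Sat(EG (AG (~wait | busy))) = {m0, m3, m5, m6}
A[wait U EG (AG (~wait | busy))]: least fixpoint, start Z0 = Sat(EG (AG (~wait | busy))) = {m0, m3, m5, m6}, add states in Sat(wait) with every successor in Z. Z1 = {m0, m3, m4, m5, m6, m7}; fixed.
Sat(A[wait U EG (AG (~wait | busy))]) = {m0, m3, m4, m5, m6, m7}
m2 ∉ Sat(A[wait U EG (AG (~wait | busy))]) = {m0, m3, m4, m5, m6, m7}, so the formula does not hold at m2.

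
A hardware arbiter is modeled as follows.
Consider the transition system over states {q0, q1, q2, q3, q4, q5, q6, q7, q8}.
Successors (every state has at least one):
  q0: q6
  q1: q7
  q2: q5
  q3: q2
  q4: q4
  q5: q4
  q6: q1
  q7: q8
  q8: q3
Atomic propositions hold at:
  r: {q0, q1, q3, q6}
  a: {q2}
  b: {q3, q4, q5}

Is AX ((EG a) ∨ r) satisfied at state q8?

EG a: greatest fixpoint, start Z0 = {q2}, keep only states in Sat with some successor in Z. Z1 = ∅; fixed.
Sat(EG a) = ∅
Sat((EG a) ∨ r) = {q0, q1, q3, q6}
Sat(AX ((EG a) ∨ r)) = {s : every successor in {q0, q1, q3, q6}} = {q0, q6, q8}
q8 ∈ Sat(AX ((EG a) ∨ r)) = {q0, q6, q8}, so the formula holds at q8.

Yes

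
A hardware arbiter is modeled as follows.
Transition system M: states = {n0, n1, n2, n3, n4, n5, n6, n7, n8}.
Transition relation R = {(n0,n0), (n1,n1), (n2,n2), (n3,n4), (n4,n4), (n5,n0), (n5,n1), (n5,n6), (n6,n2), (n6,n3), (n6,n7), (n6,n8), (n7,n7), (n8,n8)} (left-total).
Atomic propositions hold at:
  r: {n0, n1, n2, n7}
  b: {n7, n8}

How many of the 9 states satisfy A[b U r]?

A[b U r]: least fixpoint, start Z0 = Sat(r) = {n0, n1, n2, n7}, add states in Sat(b) with every successor in Z. Already a fixed point.
Sat(A[b U r]) = {n0, n1, n2, n7}
|Sat(A[b U r])| = |{n0, n1, n2, n7}| = 4.

4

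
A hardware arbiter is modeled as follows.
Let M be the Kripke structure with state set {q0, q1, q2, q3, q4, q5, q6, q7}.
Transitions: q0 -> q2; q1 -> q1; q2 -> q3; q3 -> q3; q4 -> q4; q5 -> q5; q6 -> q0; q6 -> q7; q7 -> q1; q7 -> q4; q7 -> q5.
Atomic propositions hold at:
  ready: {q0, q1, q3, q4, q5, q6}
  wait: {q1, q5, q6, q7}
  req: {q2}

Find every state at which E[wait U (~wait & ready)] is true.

{q0, q3, q4, q6, q7}

Sat(~wait) = {q0, q2, q3, q4}
Sat(~wait & ready) = {q0, q3, q4}
E[wait U (~wait & ready)]: least fixpoint, start Z0 = Sat((~wait & ready)) = {q0, q3, q4}, add states in Sat(wait) with some successor in Z. Z1 = {q0, q3, q4, q6, q7}; fixed.
Sat(E[wait U (~wait & ready)]) = {q0, q3, q4, q6, q7}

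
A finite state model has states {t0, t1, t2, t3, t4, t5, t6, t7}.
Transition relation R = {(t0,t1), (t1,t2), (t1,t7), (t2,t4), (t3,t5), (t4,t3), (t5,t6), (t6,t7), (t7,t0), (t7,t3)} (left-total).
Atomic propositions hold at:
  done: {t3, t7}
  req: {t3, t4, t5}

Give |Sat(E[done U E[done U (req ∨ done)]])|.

Sat(req ∨ done) = {t3, t4, t5, t7}
E[done U (req ∨ done)]: least fixpoint, start Z0 = Sat((req ∨ done)) = {t3, t4, t5, t7}, add states in Sat(done) with some successor in Z. Already a fixed point.
Sat(E[done U (req ∨ done)]) = {t3, t4, t5, t7}
E[done U E[done U (req ∨ done)]]: least fixpoint, start Z0 = Sat(E[done U (req ∨ done)]) = {t3, t4, t5, t7}, add states in Sat(done) with some successor in Z. Already a fixed point.
Sat(E[done U E[done U (req ∨ done)]]) = {t3, t4, t5, t7}
|Sat(E[done U E[done U (req ∨ done)]])| = |{t3, t4, t5, t7}| = 4.

4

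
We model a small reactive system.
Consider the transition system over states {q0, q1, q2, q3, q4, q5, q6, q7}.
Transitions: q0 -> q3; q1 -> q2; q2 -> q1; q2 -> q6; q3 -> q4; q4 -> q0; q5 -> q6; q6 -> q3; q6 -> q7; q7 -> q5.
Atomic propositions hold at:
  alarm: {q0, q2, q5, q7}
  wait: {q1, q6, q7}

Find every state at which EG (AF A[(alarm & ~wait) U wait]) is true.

{q1, q2, q5, q6, q7}

Sat(~wait) = {q0, q2, q3, q4, q5}
Sat(alarm & ~wait) = {q0, q2, q5}
A[(alarm & ~wait) U wait]: least fixpoint, start Z0 = Sat(wait) = {q1, q6, q7}, add states in Sat(alarm & ~wait) with every successor in Z. Z1 = {q1, q2, q5, q6, q7}; fixed.
Sat(A[(alarm & ~wait) U wait]) = {q1, q2, q5, q6, q7}
AF A[(alarm & ~wait) U wait]: least fixpoint, start Z0 = {q1, q2, q5, q6, q7}, add states with every successor in Z. Already a fixed point.
Sat(AF A[(alarm & ~wait) U wait]) = {q1, q2, q5, q6, q7}
EG (AF A[(alarm & ~wait) U wait]): greatest fixpoint, start Z0 = {q1, q2, q5, q6, q7}, keep only states in Sat with some successor in Z. Already a fixed point.
Sat(EG (AF A[(alarm & ~wait) U wait])) = {q1, q2, q5, q6, q7}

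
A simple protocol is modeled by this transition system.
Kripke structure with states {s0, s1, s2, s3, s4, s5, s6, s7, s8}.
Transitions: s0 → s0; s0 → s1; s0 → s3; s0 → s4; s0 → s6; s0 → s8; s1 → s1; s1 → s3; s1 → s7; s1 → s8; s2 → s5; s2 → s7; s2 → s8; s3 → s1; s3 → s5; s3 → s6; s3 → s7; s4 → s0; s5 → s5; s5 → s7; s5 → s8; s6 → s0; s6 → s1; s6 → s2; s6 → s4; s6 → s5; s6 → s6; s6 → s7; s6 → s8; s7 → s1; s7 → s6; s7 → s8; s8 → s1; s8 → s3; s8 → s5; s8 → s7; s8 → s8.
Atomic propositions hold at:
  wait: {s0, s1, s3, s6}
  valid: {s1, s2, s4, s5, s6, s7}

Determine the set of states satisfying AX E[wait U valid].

{s3, s4}

E[wait U valid]: least fixpoint, start Z0 = Sat(valid) = {s1, s2, s4, s5, s6, s7}, add states in Sat(wait) with some successor in Z. Z1 = {s0, s1, s2, s3, s4, s5, s6, s7}; fixed.
Sat(E[wait U valid]) = {s0, s1, s2, s3, s4, s5, s6, s7}
Sat(AX E[wait U valid]) = {s : every successor in {s0, s1, s2, s3, s4, s5, s6, s7}} = {s3, s4}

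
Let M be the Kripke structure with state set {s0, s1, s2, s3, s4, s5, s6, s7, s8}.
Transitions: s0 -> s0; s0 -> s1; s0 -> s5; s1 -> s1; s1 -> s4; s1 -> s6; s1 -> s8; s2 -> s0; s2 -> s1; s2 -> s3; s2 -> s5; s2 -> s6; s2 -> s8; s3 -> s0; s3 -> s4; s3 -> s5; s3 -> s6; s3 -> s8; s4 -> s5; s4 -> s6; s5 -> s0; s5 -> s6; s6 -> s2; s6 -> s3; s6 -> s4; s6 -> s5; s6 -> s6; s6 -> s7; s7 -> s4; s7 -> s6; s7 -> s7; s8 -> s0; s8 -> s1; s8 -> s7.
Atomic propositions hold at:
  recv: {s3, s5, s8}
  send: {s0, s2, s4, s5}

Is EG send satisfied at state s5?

Yes

EG send: greatest fixpoint, start Z0 = {s0, s2, s4, s5}, keep only states in Sat with some successor in Z. Already a fixed point.
Sat(EG send) = {s0, s2, s4, s5}
s5 ∈ Sat(EG send) = {s0, s2, s4, s5}, so the formula holds at s5.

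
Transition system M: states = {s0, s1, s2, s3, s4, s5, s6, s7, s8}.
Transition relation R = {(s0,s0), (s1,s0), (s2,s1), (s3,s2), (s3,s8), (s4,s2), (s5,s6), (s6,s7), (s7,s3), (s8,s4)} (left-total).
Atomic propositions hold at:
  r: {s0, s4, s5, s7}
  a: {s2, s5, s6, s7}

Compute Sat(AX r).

Sat(AX r) = {s : every successor in {s0, s4, s5, s7}} = {s0, s1, s6, s8}

{s0, s1, s6, s8}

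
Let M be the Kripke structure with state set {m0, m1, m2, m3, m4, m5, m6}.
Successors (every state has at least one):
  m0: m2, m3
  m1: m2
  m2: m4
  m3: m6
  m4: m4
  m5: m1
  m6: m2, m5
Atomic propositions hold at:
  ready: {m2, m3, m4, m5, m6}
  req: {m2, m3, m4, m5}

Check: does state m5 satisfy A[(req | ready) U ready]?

Yes

Sat(req | ready) = {m2, m3, m4, m5, m6}
A[(req | ready) U ready]: least fixpoint, start Z0 = Sat(ready) = {m2, m3, m4, m5, m6}, add states in Sat(req | ready) with every successor in Z. Already a fixed point.
Sat(A[(req | ready) U ready]) = {m2, m3, m4, m5, m6}
m5 ∈ Sat(A[(req | ready) U ready]) = {m2, m3, m4, m5, m6}, so the formula holds at m5.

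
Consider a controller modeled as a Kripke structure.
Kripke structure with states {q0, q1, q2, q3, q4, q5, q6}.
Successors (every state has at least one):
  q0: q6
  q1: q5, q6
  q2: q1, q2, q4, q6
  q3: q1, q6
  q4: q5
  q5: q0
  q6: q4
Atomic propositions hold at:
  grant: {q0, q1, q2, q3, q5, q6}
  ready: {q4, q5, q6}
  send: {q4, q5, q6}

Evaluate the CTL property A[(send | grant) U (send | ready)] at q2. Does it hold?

Sat(send | grant) = {q0, q1, q2, q3, q4, q5, q6}
Sat(send | ready) = {q4, q5, q6}
A[(send | grant) U (send | ready)]: least fixpoint, start Z0 = Sat((send | ready)) = {q4, q5, q6}, add states in Sat(send | grant) with every successor in Z. Z1 = {q0, q1, q4, q5, q6}; Z2 = {q0, q1, q3, q4, q5, q6}; fixed.
Sat(A[(send | grant) U (send | ready)]) = {q0, q1, q3, q4, q5, q6}
q2 ∉ Sat(A[(send | grant) U (send | ready)]) = {q0, q1, q3, q4, q5, q6}, so the formula does not hold at q2.

No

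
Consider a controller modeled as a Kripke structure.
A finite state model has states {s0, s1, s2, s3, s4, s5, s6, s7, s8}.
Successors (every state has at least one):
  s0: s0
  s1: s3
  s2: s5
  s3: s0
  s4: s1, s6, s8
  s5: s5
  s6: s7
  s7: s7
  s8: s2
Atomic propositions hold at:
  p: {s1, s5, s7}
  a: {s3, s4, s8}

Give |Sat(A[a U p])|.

A[a U p]: least fixpoint, start Z0 = Sat(p) = {s1, s5, s7}, add states in Sat(a) with every successor in Z. Already a fixed point.
Sat(A[a U p]) = {s1, s5, s7}
|Sat(A[a U p])| = |{s1, s5, s7}| = 3.

3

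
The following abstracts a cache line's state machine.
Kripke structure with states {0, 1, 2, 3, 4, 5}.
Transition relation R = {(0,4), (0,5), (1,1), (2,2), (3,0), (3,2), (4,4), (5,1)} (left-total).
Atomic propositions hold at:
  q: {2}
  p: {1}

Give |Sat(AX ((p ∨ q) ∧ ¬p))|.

1

Sat(p ∨ q) = {1, 2}
Sat(¬p) = {0, 2, 3, 4, 5}
Sat((p ∨ q) ∧ ¬p) = {2}
Sat(AX ((p ∨ q) ∧ ¬p)) = {s : every successor in {2}} = {2}
|Sat(AX ((p ∨ q) ∧ ¬p))| = |{2}| = 1.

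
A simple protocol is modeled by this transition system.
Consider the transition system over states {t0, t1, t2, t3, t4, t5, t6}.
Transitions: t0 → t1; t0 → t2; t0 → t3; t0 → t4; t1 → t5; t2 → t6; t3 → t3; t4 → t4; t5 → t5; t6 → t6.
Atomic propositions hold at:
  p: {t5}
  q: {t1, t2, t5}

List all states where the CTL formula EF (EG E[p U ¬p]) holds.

{t0, t2, t3, t4, t6}

Sat(¬p) = {t0, t1, t2, t3, t4, t6}
E[p U ¬p]: least fixpoint, start Z0 = Sat(¬p) = {t0, t1, t2, t3, t4, t6}, add states in Sat(p) with some successor in Z. Already a fixed point.
Sat(E[p U ¬p]) = {t0, t1, t2, t3, t4, t6}
EG E[p U ¬p]: greatest fixpoint, start Z0 = {t0, t1, t2, t3, t4, t6}, keep only states in Sat with some successor in Z. Z1 = {t0, t2, t3, t4, t6}; fixed.
Sat(EG E[p U ¬p]) = {t0, t2, t3, t4, t6}
EF (EG E[p U ¬p]): least fixpoint, start Z0 = {t0, t2, t3, t4, t6}, add states with some successor in Z. Already a fixed point.
Sat(EF (EG E[p U ¬p])) = {t0, t2, t3, t4, t6}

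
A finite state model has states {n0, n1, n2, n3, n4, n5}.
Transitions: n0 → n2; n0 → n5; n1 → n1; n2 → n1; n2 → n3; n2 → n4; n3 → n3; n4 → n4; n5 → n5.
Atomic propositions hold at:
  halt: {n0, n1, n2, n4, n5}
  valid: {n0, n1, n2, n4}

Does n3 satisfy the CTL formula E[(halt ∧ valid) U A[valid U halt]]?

Sat(halt ∧ valid) = {n0, n1, n2, n4}
A[valid U halt]: least fixpoint, start Z0 = Sat(halt) = {n0, n1, n2, n4, n5}, add states in Sat(valid) with every successor in Z. Already a fixed point.
Sat(A[valid U halt]) = {n0, n1, n2, n4, n5}
E[(halt ∧ valid) U A[valid U halt]]: least fixpoint, start Z0 = Sat(A[valid U halt]) = {n0, n1, n2, n4, n5}, add states in Sat(halt ∧ valid) with some successor in Z. Already a fixed point.
Sat(E[(halt ∧ valid) U A[valid U halt]]) = {n0, n1, n2, n4, n5}
n3 ∉ Sat(E[(halt ∧ valid) U A[valid U halt]]) = {n0, n1, n2, n4, n5}, so the formula does not hold at n3.

No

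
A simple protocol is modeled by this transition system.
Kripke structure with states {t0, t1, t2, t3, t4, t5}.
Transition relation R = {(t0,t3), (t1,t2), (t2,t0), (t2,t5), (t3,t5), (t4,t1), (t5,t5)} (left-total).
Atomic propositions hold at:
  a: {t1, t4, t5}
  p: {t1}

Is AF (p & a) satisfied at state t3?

No

Sat(p & a) = {t1}
AF (p & a): least fixpoint, start Z0 = {t1}, add states with every successor in Z. Z1 = {t1, t4}; fixed.
Sat(AF (p & a)) = {t1, t4}
t3 ∉ Sat(AF (p & a)) = {t1, t4}, so the formula does not hold at t3.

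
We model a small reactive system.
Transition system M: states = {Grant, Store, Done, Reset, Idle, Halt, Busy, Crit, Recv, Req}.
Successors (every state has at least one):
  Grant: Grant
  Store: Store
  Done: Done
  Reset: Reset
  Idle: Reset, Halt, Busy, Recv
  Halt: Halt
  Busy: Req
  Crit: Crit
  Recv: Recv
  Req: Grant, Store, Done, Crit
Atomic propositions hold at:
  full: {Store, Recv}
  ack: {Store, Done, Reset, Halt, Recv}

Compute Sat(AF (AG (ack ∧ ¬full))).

{Done, Reset, Halt}

Sat(¬full) = {Grant, Done, Reset, Idle, Halt, Busy, Crit, Req}
Sat(ack ∧ ¬full) = {Done, Reset, Halt}
AG (ack ∧ ¬full): greatest fixpoint, start Z0 = {Done, Reset, Halt}, keep only states in Sat with every successor in Z. Already a fixed point.
Sat(AG (ack ∧ ¬full)) = {Done, Reset, Halt}
AF (AG (ack ∧ ¬full)): least fixpoint, start Z0 = {Done, Reset, Halt}, add states with every successor in Z. Already a fixed point.
Sat(AF (AG (ack ∧ ¬full))) = {Done, Reset, Halt}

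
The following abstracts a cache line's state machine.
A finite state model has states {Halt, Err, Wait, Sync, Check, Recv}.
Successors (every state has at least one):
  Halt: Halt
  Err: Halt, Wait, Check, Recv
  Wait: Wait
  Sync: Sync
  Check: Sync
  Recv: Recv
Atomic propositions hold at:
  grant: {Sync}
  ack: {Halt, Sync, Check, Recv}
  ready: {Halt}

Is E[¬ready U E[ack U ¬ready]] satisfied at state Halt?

No

Sat(¬ready) = {Err, Wait, Sync, Check, Recv}
E[ack U ¬ready]: least fixpoint, start Z0 = Sat(¬ready) = {Err, Wait, Sync, Check, Recv}, add states in Sat(ack) with some successor in Z. Already a fixed point.
Sat(E[ack U ¬ready]) = {Err, Wait, Sync, Check, Recv}
E[¬ready U E[ack U ¬ready]]: least fixpoint, start Z0 = Sat(E[ack U ¬ready]) = {Err, Wait, Sync, Check, Recv}, add states in Sat(¬ready) with some successor in Z. Already a fixed point.
Sat(E[¬ready U E[ack U ¬ready]]) = {Err, Wait, Sync, Check, Recv}
Halt ∉ Sat(E[¬ready U E[ack U ¬ready]]) = {Err, Wait, Sync, Check, Recv}, so the formula does not hold at Halt.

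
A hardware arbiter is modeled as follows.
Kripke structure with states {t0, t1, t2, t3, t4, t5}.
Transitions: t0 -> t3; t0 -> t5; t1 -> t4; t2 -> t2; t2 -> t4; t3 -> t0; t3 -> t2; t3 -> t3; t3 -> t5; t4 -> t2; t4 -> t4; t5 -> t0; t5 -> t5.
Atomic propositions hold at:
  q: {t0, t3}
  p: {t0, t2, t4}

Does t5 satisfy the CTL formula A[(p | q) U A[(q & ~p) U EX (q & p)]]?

Sat(p | q) = {t0, t2, t3, t4}
Sat(~p) = {t1, t3, t5}
Sat(q & ~p) = {t3}
Sat(q & p) = {t0}
Sat(EX (q & p)) = {s : some successor in {t0}} = {t3, t5}
A[(q & ~p) U EX (q & p)]: least fixpoint, start Z0 = Sat(EX (q & p)) = {t3, t5}, add states in Sat(q & ~p) with every successor in Z. Already a fixed point.
Sat(A[(q & ~p) U EX (q & p)]) = {t3, t5}
A[(p | q) U A[(q & ~p) U EX (q & p)]]: least fixpoint, start Z0 = Sat(A[(q & ~p) U EX (q & p)]) = {t3, t5}, add states in Sat(p | q) with every successor in Z. Z1 = {t0, t3, t5}; fixed.
Sat(A[(p | q) U A[(q & ~p) U EX (q & p)]]) = {t0, t3, t5}
t5 ∈ Sat(A[(p | q) U A[(q & ~p) U EX (q & p)]]) = {t0, t3, t5}, so the formula holds at t5.

Yes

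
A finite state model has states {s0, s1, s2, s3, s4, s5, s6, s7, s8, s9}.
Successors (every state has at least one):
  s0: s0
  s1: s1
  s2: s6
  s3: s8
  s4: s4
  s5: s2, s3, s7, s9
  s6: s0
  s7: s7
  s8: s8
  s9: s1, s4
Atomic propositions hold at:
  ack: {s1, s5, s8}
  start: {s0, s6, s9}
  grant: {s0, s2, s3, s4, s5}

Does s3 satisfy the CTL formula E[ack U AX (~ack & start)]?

No

Sat(~ack) = {s0, s2, s3, s4, s6, s7, s9}
Sat(~ack & start) = {s0, s6, s9}
Sat(AX (~ack & start)) = {s : every successor in {s0, s6, s9}} = {s0, s2, s6}
E[ack U AX (~ack & start)]: least fixpoint, start Z0 = Sat(AX (~ack & start)) = {s0, s2, s6}, add states in Sat(ack) with some successor in Z. Z1 = {s0, s2, s5, s6}; fixed.
Sat(E[ack U AX (~ack & start)]) = {s0, s2, s5, s6}
s3 ∉ Sat(E[ack U AX (~ack & start)]) = {s0, s2, s5, s6}, so the formula does not hold at s3.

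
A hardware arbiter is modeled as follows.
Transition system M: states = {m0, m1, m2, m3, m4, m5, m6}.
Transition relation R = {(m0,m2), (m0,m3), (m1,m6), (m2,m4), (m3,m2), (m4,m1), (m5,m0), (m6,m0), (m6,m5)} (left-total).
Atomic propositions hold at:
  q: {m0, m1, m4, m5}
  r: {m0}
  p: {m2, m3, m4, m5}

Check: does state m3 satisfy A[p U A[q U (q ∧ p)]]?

Sat(q ∧ p) = {m4, m5}
A[q U (q ∧ p)]: least fixpoint, start Z0 = Sat((q ∧ p)) = {m4, m5}, add states in Sat(q) with every successor in Z. Already a fixed point.
Sat(A[q U (q ∧ p)]) = {m4, m5}
A[p U A[q U (q ∧ p)]]: least fixpoint, start Z0 = Sat(A[q U (q ∧ p)]) = {m4, m5}, add states in Sat(p) with every successor in Z. Z1 = {m2, m4, m5}; Z2 = {m2, m3, m4, m5}; fixed.
Sat(A[p U A[q U (q ∧ p)]]) = {m2, m3, m4, m5}
m3 ∈ Sat(A[p U A[q U (q ∧ p)]]) = {m2, m3, m4, m5}, so the formula holds at m3.

Yes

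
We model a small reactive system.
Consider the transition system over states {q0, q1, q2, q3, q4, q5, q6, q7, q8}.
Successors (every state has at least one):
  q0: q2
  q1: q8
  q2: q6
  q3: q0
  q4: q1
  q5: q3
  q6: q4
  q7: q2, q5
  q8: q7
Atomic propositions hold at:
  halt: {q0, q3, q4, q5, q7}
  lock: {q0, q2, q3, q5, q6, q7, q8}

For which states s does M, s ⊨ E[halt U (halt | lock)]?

{q0, q2, q3, q4, q5, q6, q7, q8}

Sat(halt | lock) = {q0, q2, q3, q4, q5, q6, q7, q8}
E[halt U (halt | lock)]: least fixpoint, start Z0 = Sat((halt | lock)) = {q0, q2, q3, q4, q5, q6, q7, q8}, add states in Sat(halt) with some successor in Z. Already a fixed point.
Sat(E[halt U (halt | lock)]) = {q0, q2, q3, q4, q5, q6, q7, q8}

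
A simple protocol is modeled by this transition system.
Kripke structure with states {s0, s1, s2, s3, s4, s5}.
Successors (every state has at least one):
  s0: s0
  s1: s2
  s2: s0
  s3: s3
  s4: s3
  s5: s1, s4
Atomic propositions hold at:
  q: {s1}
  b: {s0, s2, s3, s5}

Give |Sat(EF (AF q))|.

2

AF q: least fixpoint, start Z0 = {s1}, add states with every successor in Z. Already a fixed point.
Sat(AF q) = {s1}
EF (AF q): least fixpoint, start Z0 = {s1}, add states with some successor in Z. Z1 = {s1, s5}; fixed.
Sat(EF (AF q)) = {s1, s5}
|Sat(EF (AF q))| = |{s1, s5}| = 2.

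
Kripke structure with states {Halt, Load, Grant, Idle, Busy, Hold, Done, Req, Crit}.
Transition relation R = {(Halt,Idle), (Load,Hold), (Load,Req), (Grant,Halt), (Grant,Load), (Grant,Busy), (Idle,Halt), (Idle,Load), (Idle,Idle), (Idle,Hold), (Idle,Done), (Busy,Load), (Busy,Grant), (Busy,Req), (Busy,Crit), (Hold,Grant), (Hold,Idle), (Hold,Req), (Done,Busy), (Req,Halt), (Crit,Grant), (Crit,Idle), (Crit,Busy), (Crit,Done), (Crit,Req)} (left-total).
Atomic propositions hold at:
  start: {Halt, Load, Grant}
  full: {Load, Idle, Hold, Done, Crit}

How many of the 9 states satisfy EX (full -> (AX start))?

8

Sat(AX start) = {s : every successor in {Halt, Load, Grant}} = {Req}
Sat(full -> (AX start)) = {Halt, Grant, Busy, Req}
Sat(EX (full -> (AX start))) = {s : some successor in {Halt, Grant, Busy, Req}} = {Load, Grant, Idle, Busy, Hold, Done, Req, Crit}
|Sat(EX (full -> (AX start)))| = |{Load, Grant, Idle, Busy, Hold, Done, Req, Crit}| = 8.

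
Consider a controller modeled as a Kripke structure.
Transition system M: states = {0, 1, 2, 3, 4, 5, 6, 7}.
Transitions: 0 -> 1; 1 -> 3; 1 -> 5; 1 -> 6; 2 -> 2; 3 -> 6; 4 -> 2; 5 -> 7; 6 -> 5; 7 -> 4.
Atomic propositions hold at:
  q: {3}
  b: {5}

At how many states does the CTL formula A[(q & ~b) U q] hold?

Sat(~b) = {0, 1, 2, 3, 4, 6, 7}
Sat(q & ~b) = {3}
A[(q & ~b) U q]: least fixpoint, start Z0 = Sat(q) = {3}, add states in Sat(q & ~b) with every successor in Z. Already a fixed point.
Sat(A[(q & ~b) U q]) = {3}
|Sat(A[(q & ~b) U q])| = |{3}| = 1.

1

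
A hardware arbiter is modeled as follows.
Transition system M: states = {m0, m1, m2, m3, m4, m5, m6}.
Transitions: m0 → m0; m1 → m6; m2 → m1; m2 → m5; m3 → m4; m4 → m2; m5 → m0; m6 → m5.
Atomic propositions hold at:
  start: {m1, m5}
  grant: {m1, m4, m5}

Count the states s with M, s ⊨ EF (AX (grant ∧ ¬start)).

1

Sat(¬start) = {m0, m2, m3, m4, m6}
Sat(grant ∧ ¬start) = {m4}
Sat(AX (grant ∧ ¬start)) = {s : every successor in {m4}} = {m3}
EF (AX (grant ∧ ¬start)): least fixpoint, start Z0 = {m3}, add states with some successor in Z. Already a fixed point.
Sat(EF (AX (grant ∧ ¬start))) = {m3}
|Sat(EF (AX (grant ∧ ¬start)))| = |{m3}| = 1.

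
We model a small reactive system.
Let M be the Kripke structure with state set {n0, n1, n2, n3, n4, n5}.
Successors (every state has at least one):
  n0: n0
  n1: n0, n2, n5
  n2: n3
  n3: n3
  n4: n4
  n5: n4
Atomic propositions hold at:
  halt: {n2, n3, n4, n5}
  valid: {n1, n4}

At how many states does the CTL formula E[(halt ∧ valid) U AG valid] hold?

Sat(halt ∧ valid) = {n4}
AG valid: greatest fixpoint, start Z0 = {n1, n4}, keep only states in Sat with every successor in Z. Z1 = {n4}; fixed.
Sat(AG valid) = {n4}
E[(halt ∧ valid) U AG valid]: least fixpoint, start Z0 = Sat(AG valid) = {n4}, add states in Sat(halt ∧ valid) with some successor in Z. Already a fixed point.
Sat(E[(halt ∧ valid) U AG valid]) = {n4}
|Sat(E[(halt ∧ valid) U AG valid])| = |{n4}| = 1.

1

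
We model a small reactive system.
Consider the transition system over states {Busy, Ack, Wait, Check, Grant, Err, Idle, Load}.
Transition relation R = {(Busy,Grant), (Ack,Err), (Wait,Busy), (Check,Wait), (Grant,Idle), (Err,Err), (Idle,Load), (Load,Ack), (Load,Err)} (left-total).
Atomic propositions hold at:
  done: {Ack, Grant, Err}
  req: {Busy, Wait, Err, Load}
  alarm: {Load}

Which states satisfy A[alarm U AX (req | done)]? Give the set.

{Busy, Ack, Wait, Check, Err, Idle, Load}

Sat(req | done) = {Busy, Ack, Wait, Grant, Err, Load}
Sat(AX (req | done)) = {s : every successor in {Busy, Ack, Wait, Grant, Err, Load}} = {Busy, Ack, Wait, Check, Err, Idle, Load}
A[alarm U AX (req | done)]: least fixpoint, start Z0 = Sat(AX (req | done)) = {Busy, Ack, Wait, Check, Err, Idle, Load}, add states in Sat(alarm) with every successor in Z. Already a fixed point.
Sat(A[alarm U AX (req | done)]) = {Busy, Ack, Wait, Check, Err, Idle, Load}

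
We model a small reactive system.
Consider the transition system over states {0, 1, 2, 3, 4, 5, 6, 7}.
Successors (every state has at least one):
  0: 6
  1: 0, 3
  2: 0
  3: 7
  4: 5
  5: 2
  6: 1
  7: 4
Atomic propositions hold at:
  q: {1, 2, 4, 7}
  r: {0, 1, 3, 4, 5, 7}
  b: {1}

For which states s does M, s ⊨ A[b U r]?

{0, 1, 3, 4, 5, 7}

A[b U r]: least fixpoint, start Z0 = Sat(r) = {0, 1, 3, 4, 5, 7}, add states in Sat(b) with every successor in Z. Already a fixed point.
Sat(A[b U r]) = {0, 1, 3, 4, 5, 7}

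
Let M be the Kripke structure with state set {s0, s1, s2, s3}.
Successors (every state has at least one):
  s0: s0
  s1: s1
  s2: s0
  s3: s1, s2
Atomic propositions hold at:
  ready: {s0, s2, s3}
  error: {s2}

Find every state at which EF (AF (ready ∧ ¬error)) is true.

{s0, s2, s3}

Sat(¬error) = {s0, s1, s3}
Sat(ready ∧ ¬error) = {s0, s3}
AF (ready ∧ ¬error): least fixpoint, start Z0 = {s0, s3}, add states with every successor in Z. Z1 = {s0, s2, s3}; fixed.
Sat(AF (ready ∧ ¬error)) = {s0, s2, s3}
EF (AF (ready ∧ ¬error)): least fixpoint, start Z0 = {s0, s2, s3}, add states with some successor in Z. Already a fixed point.
Sat(EF (AF (ready ∧ ¬error))) = {s0, s2, s3}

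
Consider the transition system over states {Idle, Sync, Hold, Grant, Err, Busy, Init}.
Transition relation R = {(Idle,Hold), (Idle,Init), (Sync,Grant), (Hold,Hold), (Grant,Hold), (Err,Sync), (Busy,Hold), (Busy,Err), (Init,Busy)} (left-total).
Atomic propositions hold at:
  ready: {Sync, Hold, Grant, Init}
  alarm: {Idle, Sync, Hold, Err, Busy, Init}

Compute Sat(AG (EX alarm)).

Sat(EX alarm) = {s : some successor in {Idle, Sync, Hold, Err, Busy, Init}} = {Idle, Hold, Grant, Err, Busy, Init}
AG (EX alarm): greatest fixpoint, start Z0 = {Idle, Hold, Grant, Err, Busy, Init}, keep only states in Sat with every successor in Z. Z1 = {Idle, Hold, Grant, Busy, Init}; Z2 = {Idle, Hold, Grant, Init}; Z3 = {Idle, Hold, Grant}; Z4 = {Hold, Grant}; fixed.
Sat(AG (EX alarm)) = {Hold, Grant}

{Hold, Grant}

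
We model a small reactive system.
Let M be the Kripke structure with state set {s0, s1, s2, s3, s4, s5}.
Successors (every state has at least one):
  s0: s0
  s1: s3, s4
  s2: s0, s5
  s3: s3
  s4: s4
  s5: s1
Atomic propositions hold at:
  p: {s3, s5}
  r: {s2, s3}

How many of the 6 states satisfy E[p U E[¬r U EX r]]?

Sat(¬r) = {s0, s1, s4, s5}
Sat(EX r) = {s : some successor in {s2, s3}} = {s1, s3}
E[¬r U EX r]: least fixpoint, start Z0 = Sat(EX r) = {s1, s3}, add states in Sat(¬r) with some successor in Z. Z1 = {s1, s3, s5}; fixed.
Sat(E[¬r U EX r]) = {s1, s3, s5}
E[p U E[¬r U EX r]]: least fixpoint, start Z0 = Sat(E[¬r U EX r]) = {s1, s3, s5}, add states in Sat(p) with some successor in Z. Already a fixed point.
Sat(E[p U E[¬r U EX r]]) = {s1, s3, s5}
|Sat(E[p U E[¬r U EX r]])| = |{s1, s3, s5}| = 3.

3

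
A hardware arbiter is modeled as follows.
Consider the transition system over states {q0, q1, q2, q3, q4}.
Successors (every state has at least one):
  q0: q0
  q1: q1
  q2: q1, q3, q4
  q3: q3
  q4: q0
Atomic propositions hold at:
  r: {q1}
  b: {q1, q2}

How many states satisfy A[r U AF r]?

AF r: least fixpoint, start Z0 = {q1}, add states with every successor in Z. Already a fixed point.
Sat(AF r) = {q1}
A[r U AF r]: least fixpoint, start Z0 = Sat(AF r) = {q1}, add states in Sat(r) with every successor in Z. Already a fixed point.
Sat(A[r U AF r]) = {q1}
|Sat(A[r U AF r])| = |{q1}| = 1.

1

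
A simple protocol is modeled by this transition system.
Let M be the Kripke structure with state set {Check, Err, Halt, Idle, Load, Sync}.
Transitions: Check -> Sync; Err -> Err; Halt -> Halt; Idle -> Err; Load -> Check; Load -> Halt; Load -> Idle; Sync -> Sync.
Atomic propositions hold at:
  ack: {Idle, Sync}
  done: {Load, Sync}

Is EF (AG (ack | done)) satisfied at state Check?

Sat(ack | done) = {Idle, Load, Sync}
AG (ack | done): greatest fixpoint, start Z0 = {Idle, Load, Sync}, keep only states in Sat with every successor in Z. Z1 = {Sync}; fixed.
Sat(AG (ack | done)) = {Sync}
EF (AG (ack | done)): least fixpoint, start Z0 = {Sync}, add states with some successor in Z. Z1 = {Check, Sync}; Z2 = {Check, Load, Sync}; fixed.
Sat(EF (AG (ack | done))) = {Check, Load, Sync}
Check ∈ Sat(EF (AG (ack | done))) = {Check, Load, Sync}, so the formula holds at Check.

Yes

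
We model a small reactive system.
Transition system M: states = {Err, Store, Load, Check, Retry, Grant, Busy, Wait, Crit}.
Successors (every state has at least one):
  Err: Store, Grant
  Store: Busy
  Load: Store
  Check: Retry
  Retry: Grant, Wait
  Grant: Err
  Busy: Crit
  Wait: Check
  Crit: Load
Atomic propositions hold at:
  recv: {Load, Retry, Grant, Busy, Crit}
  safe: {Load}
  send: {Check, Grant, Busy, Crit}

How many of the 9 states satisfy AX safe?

Sat(AX safe) = {s : every successor in {Load}} = {Crit}
|Sat(AX safe)| = |{Crit}| = 1.

1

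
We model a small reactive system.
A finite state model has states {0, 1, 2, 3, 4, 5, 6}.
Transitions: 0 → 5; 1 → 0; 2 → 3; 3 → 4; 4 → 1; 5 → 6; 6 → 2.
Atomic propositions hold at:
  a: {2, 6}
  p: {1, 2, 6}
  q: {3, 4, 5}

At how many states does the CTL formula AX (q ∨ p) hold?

Sat(q ∨ p) = {1, 2, 3, 4, 5, 6}
Sat(AX (q ∨ p)) = {s : every successor in {1, 2, 3, 4, 5, 6}} = {0, 2, 3, 4, 5, 6}
|Sat(AX (q ∨ p))| = |{0, 2, 3, 4, 5, 6}| = 6.

6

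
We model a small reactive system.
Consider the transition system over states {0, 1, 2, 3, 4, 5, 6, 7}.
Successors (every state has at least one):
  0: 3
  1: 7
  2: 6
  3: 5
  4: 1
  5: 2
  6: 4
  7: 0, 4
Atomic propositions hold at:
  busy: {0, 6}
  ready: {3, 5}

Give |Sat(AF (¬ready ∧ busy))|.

5

Sat(¬ready) = {0, 1, 2, 4, 6, 7}
Sat(¬ready ∧ busy) = {0, 6}
AF (¬ready ∧ busy): least fixpoint, start Z0 = {0, 6}, add states with every successor in Z. Z1 = {0, 2, 6}; Z2 = {0, 2, 5, 6}; Z3 = {0, 2, 3, 5, 6}; fixed.
Sat(AF (¬ready ∧ busy)) = {0, 2, 3, 5, 6}
|Sat(AF (¬ready ∧ busy))| = |{0, 2, 3, 5, 6}| = 5.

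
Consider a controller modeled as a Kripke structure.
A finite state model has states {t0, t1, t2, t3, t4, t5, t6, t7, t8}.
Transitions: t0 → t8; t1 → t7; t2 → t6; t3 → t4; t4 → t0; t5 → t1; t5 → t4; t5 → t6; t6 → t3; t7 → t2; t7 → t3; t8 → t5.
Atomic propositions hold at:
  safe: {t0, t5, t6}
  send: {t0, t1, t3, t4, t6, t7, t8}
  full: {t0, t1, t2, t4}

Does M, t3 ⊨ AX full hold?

Yes

Sat(AX full) = {s : every successor in {t0, t1, t2, t4}} = {t3, t4}
t3 ∈ Sat(AX full) = {t3, t4}, so the formula holds at t3.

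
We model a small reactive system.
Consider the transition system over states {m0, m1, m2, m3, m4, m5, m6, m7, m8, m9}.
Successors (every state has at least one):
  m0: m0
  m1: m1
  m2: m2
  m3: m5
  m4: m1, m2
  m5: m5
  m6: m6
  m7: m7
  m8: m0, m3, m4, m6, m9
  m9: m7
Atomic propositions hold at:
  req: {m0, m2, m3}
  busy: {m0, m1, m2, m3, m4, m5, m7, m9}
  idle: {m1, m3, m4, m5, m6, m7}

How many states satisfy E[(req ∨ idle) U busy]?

8

Sat(req ∨ idle) = {m0, m1, m2, m3, m4, m5, m6, m7}
E[(req ∨ idle) U busy]: least fixpoint, start Z0 = Sat(busy) = {m0, m1, m2, m3, m4, m5, m7, m9}, add states in Sat(req ∨ idle) with some successor in Z. Already a fixed point.
Sat(E[(req ∨ idle) U busy]) = {m0, m1, m2, m3, m4, m5, m7, m9}
|Sat(E[(req ∨ idle) U busy])| = |{m0, m1, m2, m3, m4, m5, m7, m9}| = 8.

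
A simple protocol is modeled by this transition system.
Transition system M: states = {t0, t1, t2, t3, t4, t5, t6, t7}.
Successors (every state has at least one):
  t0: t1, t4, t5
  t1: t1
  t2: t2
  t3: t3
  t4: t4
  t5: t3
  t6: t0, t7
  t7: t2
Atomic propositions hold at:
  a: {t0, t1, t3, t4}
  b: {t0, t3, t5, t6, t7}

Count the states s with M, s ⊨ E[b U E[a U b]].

E[a U b]: least fixpoint, start Z0 = Sat(b) = {t0, t3, t5, t6, t7}, add states in Sat(a) with some successor in Z. Already a fixed point.
Sat(E[a U b]) = {t0, t3, t5, t6, t7}
E[b U E[a U b]]: least fixpoint, start Z0 = Sat(E[a U b]) = {t0, t3, t5, t6, t7}, add states in Sat(b) with some successor in Z. Already a fixed point.
Sat(E[b U E[a U b]]) = {t0, t3, t5, t6, t7}
|Sat(E[b U E[a U b]])| = |{t0, t3, t5, t6, t7}| = 5.

5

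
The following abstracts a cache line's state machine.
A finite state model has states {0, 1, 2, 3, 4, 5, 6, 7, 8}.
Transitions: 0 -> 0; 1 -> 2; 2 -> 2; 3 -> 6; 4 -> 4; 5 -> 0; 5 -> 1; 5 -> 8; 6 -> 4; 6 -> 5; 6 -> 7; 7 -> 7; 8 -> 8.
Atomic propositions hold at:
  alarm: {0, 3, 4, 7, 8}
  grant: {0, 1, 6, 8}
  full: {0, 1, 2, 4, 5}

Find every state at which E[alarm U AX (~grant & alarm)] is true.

{4, 7}

Sat(~grant) = {2, 3, 4, 5, 7}
Sat(~grant & alarm) = {3, 4, 7}
Sat(AX (~grant & alarm)) = {s : every successor in {3, 4, 7}} = {4, 7}
E[alarm U AX (~grant & alarm)]: least fixpoint, start Z0 = Sat(AX (~grant & alarm)) = {4, 7}, add states in Sat(alarm) with some successor in Z. Already a fixed point.
Sat(E[alarm U AX (~grant & alarm)]) = {4, 7}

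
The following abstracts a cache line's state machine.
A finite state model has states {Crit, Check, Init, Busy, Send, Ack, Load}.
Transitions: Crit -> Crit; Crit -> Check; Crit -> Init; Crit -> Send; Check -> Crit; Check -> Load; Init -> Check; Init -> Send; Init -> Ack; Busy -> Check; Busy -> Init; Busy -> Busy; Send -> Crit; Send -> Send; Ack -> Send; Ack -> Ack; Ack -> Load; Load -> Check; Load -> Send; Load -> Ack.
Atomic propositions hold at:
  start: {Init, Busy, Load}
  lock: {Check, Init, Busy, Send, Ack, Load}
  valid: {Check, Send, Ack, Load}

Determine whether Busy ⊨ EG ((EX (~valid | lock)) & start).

Yes

Sat(~valid) = {Crit, Init, Busy}
Sat(~valid | lock) = {Crit, Check, Init, Busy, Send, Ack, Load}
Sat(EX (~valid | lock)) = {s : some successor in {Crit, Check, Init, Busy, Send, Ack, Load}} = {Crit, Check, Init, Busy, Send, Ack, Load}
Sat((EX (~valid | lock)) & start) = {Init, Busy, Load}
EG ((EX (~valid | lock)) & start): greatest fixpoint, start Z0 = {Init, Busy, Load}, keep only states in Sat with some successor in Z. Z1 = {Busy}; fixed.
Sat(EG ((EX (~valid | lock)) & start)) = {Busy}
Busy ∈ Sat(EG ((EX (~valid | lock)) & start)) = {Busy}, so the formula holds at Busy.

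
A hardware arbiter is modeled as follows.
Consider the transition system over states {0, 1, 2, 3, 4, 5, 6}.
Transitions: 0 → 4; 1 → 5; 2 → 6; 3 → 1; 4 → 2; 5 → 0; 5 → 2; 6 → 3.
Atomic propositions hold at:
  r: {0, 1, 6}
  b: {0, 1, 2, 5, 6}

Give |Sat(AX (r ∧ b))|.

2

Sat(r ∧ b) = {0, 1, 6}
Sat(AX (r ∧ b)) = {s : every successor in {0, 1, 6}} = {2, 3}
|Sat(AX (r ∧ b))| = |{2, 3}| = 2.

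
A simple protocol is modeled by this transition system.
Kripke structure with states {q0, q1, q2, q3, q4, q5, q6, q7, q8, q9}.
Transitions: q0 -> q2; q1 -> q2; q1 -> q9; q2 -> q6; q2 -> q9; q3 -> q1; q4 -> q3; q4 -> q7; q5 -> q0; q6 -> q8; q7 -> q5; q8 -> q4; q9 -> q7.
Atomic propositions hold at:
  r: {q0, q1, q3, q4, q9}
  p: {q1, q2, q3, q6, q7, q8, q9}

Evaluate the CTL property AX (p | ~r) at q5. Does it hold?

No

Sat(~r) = {q2, q5, q6, q7, q8}
Sat(p | ~r) = {q1, q2, q3, q5, q6, q7, q8, q9}
Sat(AX (p | ~r)) = {s : every successor in {q1, q2, q3, q5, q6, q7, q8, q9}} = {q0, q1, q2, q3, q4, q6, q7, q9}
q5 ∉ Sat(AX (p | ~r)) = {q0, q1, q2, q3, q4, q6, q7, q9}, so the formula does not hold at q5.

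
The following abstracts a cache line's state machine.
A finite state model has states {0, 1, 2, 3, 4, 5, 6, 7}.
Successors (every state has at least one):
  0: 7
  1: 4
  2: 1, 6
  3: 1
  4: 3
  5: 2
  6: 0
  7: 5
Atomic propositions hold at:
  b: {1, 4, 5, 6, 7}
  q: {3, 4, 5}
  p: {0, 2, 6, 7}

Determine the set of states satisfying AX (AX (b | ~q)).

{0, 2, 3, 4, 5, 6, 7}

Sat(~q) = {0, 1, 2, 6, 7}
Sat(b | ~q) = {0, 1, 2, 4, 5, 6, 7}
Sat(AX (b | ~q)) = {s : every successor in {0, 1, 2, 4, 5, 6, 7}} = {0, 1, 2, 3, 5, 6, 7}
Sat(AX (AX (b | ~q))) = {s : every successor in {0, 1, 2, 3, 5, 6, 7}} = {0, 2, 3, 4, 5, 6, 7}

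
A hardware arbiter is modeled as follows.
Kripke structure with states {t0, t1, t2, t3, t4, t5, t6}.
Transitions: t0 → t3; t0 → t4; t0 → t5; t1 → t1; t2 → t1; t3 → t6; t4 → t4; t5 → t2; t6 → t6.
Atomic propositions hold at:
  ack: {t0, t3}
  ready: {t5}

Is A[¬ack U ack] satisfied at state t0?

Yes

Sat(¬ack) = {t1, t2, t4, t5, t6}
A[¬ack U ack]: least fixpoint, start Z0 = Sat(ack) = {t0, t3}, add states in Sat(¬ack) with every successor in Z. Already a fixed point.
Sat(A[¬ack U ack]) = {t0, t3}
t0 ∈ Sat(A[¬ack U ack]) = {t0, t3}, so the formula holds at t0.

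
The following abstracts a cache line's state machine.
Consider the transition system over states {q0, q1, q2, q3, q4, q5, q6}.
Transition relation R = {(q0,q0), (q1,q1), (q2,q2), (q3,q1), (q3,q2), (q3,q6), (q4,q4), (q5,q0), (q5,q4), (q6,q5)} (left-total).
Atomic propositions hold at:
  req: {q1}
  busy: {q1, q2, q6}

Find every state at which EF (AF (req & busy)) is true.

{q1, q3}

Sat(req & busy) = {q1}
AF (req & busy): least fixpoint, start Z0 = {q1}, add states with every successor in Z. Already a fixed point.
Sat(AF (req & busy)) = {q1}
EF (AF (req & busy)): least fixpoint, start Z0 = {q1}, add states with some successor in Z. Z1 = {q1, q3}; fixed.
Sat(EF (AF (req & busy))) = {q1, q3}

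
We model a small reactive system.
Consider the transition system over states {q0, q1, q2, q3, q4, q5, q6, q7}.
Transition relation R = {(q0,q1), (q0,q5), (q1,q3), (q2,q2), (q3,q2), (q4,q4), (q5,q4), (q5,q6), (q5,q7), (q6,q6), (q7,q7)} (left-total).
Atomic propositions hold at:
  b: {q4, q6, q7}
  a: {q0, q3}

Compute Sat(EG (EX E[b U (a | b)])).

Sat(a | b) = {q0, q3, q4, q6, q7}
E[b U (a | b)]: least fixpoint, start Z0 = Sat((a | b)) = {q0, q3, q4, q6, q7}, add states in Sat(b) with some successor in Z. Already a fixed point.
Sat(E[b U (a | b)]) = {q0, q3, q4, q6, q7}
Sat(EX E[b U (a | b)]) = {s : some successor in {q0, q3, q4, q6, q7}} = {q1, q4, q5, q6, q7}
EG (EX E[b U (a | b)]): greatest fixpoint, start Z0 = {q1, q4, q5, q6, q7}, keep only states in Sat with some successor in Z. Z1 = {q4, q5, q6, q7}; fixed.
Sat(EG (EX E[b U (a | b)])) = {q4, q5, q6, q7}

{q4, q5, q6, q7}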